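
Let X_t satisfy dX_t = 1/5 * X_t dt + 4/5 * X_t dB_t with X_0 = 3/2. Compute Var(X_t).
Var(X_t) = 9*(exp(16*t/25) - 1)*exp(2*t/5)/4

For GBM dX = mu X dt + sigma X dB with X_0 = x_0, apply Itô to Y = log X: dY = (mu - sigma^2/2) dt + sigma dB, so Y_t = log(x_0) + (mu - sigma^2/2) t + sigma B_t and hence X_t = x_0 * exp((mu - sigma^2/2) t + sigma B_t).
With mu = 1/5, sigma = 4/5, x_0 = 3/2, this gives:
  X_t = 3/2 * exp((-3/25) * t + (4/5) * B_t).
Since sigma*B_t ~ Normal(0, sigma^2 t), E[exp(sigma*B_t)] = exp(sigma^2 t / 2); so E[X_t] = x_0 * exp((mu - sigma^2/2) t) * exp(sigma^2 t / 2) = x_0 * exp(mu t) = 3*exp(t/5)/2.
Var(X_t) = E[X_t^2] - (E[X_t])^2 = x_0^2 * exp(2 mu t) * (exp(sigma^2 t) - 1) = 9*(exp(16*t/25) - 1)*exp(2*t/5)/4.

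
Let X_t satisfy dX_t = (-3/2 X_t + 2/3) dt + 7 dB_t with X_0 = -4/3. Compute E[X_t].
E[X_t] = 4/9 - 16*exp(-3*t/2)/9

Taking expectations and using E[dB_t] = 0, the mean m(t) = E[X_t] satisfies the ODE m'(t) = a m(t) + b with m(0) = x_0. With a = -3/2, b = 2/3, x_0 = -4/3, the solution is
  m(t) = x_0 * exp(a t) + (b/a) * (exp(a t) - 1)
       = (-4/3) * exp((-3/2) t) + ((2/3)/(-3/2)) * (exp((-3/2) t) - 1)
       = 4/9 - 16*exp(-3*t/2)/9.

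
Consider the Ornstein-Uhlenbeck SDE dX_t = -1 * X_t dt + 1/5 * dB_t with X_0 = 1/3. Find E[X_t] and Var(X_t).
E[X_t] = exp(-t)/3; Var(X_t) = 1/50 - exp(-2*t)/50

The OU SDE dX = -theta X dt + sigma dB admits the integrating factor exp(theta t): d(exp(theta t) X_t) = sigma exp(theta t) dB_t. Integrating from 0 to t:
  X_t = x_0 * exp(-theta t) + sigma * int_0^t exp(-theta (t-s)) dB_s.
The Itô integral has mean 0 and (by the Itô isometry) variance sigma^2 * int_0^t exp(-2 theta (t - s)) ds = sigma^2 * (1 - exp(-2 theta t)) / (2 theta).
With theta = 1, sigma = 1/5, x_0 = 1/3:
  E[X_t] = 1/3 * exp(-1 t) = exp(-t)/3
  Var(X_t) = (1/5)^2 * (1 - exp(-2*1 t)) / (2 * 1) = 1/50 - exp(-2*t)/50.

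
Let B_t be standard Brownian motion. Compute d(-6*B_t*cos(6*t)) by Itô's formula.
d(-6*B_t*cos(6*t)) = (36*B_t*sin(6*t)) dt + (-6*cos(6*t)) dB_t

Itô's formula for f(t, x): d f(t, B_t) = (f_t + (1/2) f_xx) dt + f_x dB_t. Compute partials of f(t, x) = -6*x*cos(6*t):
  f_t(t,x)  = 36*x*sin(6*t)
  f_x(t,x)  = -6*cos(6*t)
  f_xx(t,x) = 0
Assemble drift = f_t + (1/2) f_xx = 36*x*sin(6*t) and diffusion = f_x = -6*cos(6*t). Substituting x = B_t:
  d(-6*B_t*cos(6*t)) = (36*B_t*sin(6*t)) dt + (-6*cos(6*t)) dB_t.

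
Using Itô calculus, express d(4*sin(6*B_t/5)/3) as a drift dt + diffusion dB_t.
d(4*sin(6*B_t/5)/3) = (-24*sin(6*B_t/5)/25) dt + (8*cos(6*B_t/5)/5) dB_t

Itô's formula for f(B_t) gives d f(B_t) = f'(B_t) dB_t + (1/2) f''(B_t) dt. Compute derivatives of f(x) = 4*sin(6*x/5)/3:
  f'(x)  = 8*cos(6*x/5)/5
  f''(x) = -48*sin(6*x/5)/25
Substitute x = B_t and multiply the f'' term by 1/2:
  drift     = (1/2) * (-48*sin(6*x/5)/25) evaluated at B_t = -24*sin(6*B_t/5)/25
  diffusion = (8*cos(6*x/5)/5) evaluated at B_t = 8*cos(6*B_t/5)/5
Therefore d(4*sin(6*B_t/5)/3) = (-24*sin(6*B_t/5)/25) dt + (8*cos(6*B_t/5)/5) dB_t.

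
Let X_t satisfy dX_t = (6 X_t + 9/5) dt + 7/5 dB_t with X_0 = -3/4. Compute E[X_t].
E[X_t] = -9*exp(6*t)/20 - 3/10

Taking expectations and using E[dB_t] = 0, the mean m(t) = E[X_t] satisfies the ODE m'(t) = a m(t) + b with m(0) = x_0. With a = 6, b = 9/5, x_0 = -3/4, the solution is
  m(t) = x_0 * exp(a t) + (b/a) * (exp(a t) - 1)
       = (-3/4) * exp(6 t) + ((9/5)/6) * (exp(6 t) - 1)
       = -9*exp(6*t)/20 - 3/10.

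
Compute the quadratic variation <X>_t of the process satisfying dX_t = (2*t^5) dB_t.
<X>_t = 4*t^11/11

For an Itô process dX_t = a(t) dt + b(t) dB_t, the quadratic variation is <X>_t = int_0^t b(s)^2 ds (the drift term does not contribute). Here b(s) = 2*s^5, so
  b(s)^2 = 4*s^10.
Integrating from 0 to t:
  <X>_t = int_0^t (4*s^10) ds = 4*t^11/11.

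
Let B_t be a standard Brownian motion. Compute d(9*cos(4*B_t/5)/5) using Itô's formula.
d(9*cos(4*B_t/5)/5) = (-72*cos(4*B_t/5)/125) dt + (-36*sin(4*B_t/5)/25) dB_t

Itô's formula for f(B_t) gives d f(B_t) = f'(B_t) dB_t + (1/2) f''(B_t) dt. Compute derivatives of f(x) = 9*cos(4*x/5)/5:
  f'(x)  = -36*sin(4*x/5)/25
  f''(x) = -144*cos(4*x/5)/125
Substitute x = B_t and multiply the f'' term by 1/2:
  drift     = (1/2) * (-144*cos(4*x/5)/125) evaluated at B_t = -72*cos(4*B_t/5)/125
  diffusion = (-36*sin(4*x/5)/25) evaluated at B_t = -36*sin(4*B_t/5)/25
Therefore d(9*cos(4*B_t/5)/5) = (-72*cos(4*B_t/5)/125) dt + (-36*sin(4*B_t/5)/25) dB_t.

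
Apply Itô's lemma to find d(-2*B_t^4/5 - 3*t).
d(-2*B_t^4/5 - 3*t) = (-12*B_t^2/5 - 3) dt + (-8*B_t^3/5) dB_t

Itô's formula for f(t, x): d f(t, B_t) = (f_t + (1/2) f_xx) dt + f_x dB_t. Compute partials of f(t, x) = -3*t - 2*x^4/5:
  f_t(t,x)  = -3
  f_x(t,x)  = -8*x^3/5
  f_xx(t,x) = -24*x^2/5
Assemble drift = f_t + (1/2) f_xx = -12*x^2/5 - 3 and diffusion = f_x = -8*x^3/5. Substituting x = B_t:
  d(-2*B_t^4/5 - 3*t) = (-12*B_t^2/5 - 3) dt + (-8*B_t^3/5) dB_t.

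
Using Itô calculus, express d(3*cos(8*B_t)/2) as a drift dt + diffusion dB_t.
d(3*cos(8*B_t)/2) = (-48*cos(8*B_t)) dt + (-12*sin(8*B_t)) dB_t

Itô's formula for f(B_t) gives d f(B_t) = f'(B_t) dB_t + (1/2) f''(B_t) dt. Compute derivatives of f(x) = 3*cos(8*x)/2:
  f'(x)  = -12*sin(8*x)
  f''(x) = -96*cos(8*x)
Substitute x = B_t and multiply the f'' term by 1/2:
  drift     = (1/2) * (-96*cos(8*x)) evaluated at B_t = -48*cos(8*B_t)
  diffusion = (-12*sin(8*x)) evaluated at B_t = -12*sin(8*B_t)
Therefore d(3*cos(8*B_t)/2) = (-48*cos(8*B_t)) dt + (-12*sin(8*B_t)) dB_t.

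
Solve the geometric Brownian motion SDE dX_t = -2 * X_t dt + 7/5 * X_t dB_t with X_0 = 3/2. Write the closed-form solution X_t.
X_t = 3/2 * exp((-149/50) * t + (7/5) * B_t)

For GBM dX = mu X dt + sigma X dB with X_0 = x_0, apply Itô to Y = log X: dY = (mu - sigma^2/2) dt + sigma dB, so Y_t = log(x_0) + (mu - sigma^2/2) t + sigma B_t and hence X_t = x_0 * exp((mu - sigma^2/2) t + sigma B_t).
With mu = -2, sigma = 7/5, x_0 = 3/2, this gives:
  X_t = 3/2 * exp((-149/50) * t + (7/5) * B_t).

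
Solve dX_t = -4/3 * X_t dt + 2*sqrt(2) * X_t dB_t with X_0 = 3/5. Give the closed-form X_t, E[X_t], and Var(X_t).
X_t = 3/5 * exp((-16/3) t + (2*sqrt(2)) B_t); E[X_t] = 3*exp(-4*t/3)/5; Var(X_t) = (9*exp(8*t) - 9)*exp(-8*t/3)/25

For GBM dX = mu X dt + sigma X dB with X_0 = x_0, apply Itô to Y = log X: dY = (mu - sigma^2/2) dt + sigma dB, so Y_t = log(x_0) + (mu - sigma^2/2) t + sigma B_t and hence X_t = x_0 * exp((mu - sigma^2/2) t + sigma B_t).
With mu = -4/3, sigma = 2*sqrt(2), x_0 = 3/5, this gives:
  X_t = 3/5 * exp((-16/3) * t + (2*sqrt(2)) * B_t).
Since sigma*B_t ~ Normal(0, sigma^2 t), E[exp(sigma*B_t)] = exp(sigma^2 t / 2); so E[X_t] = x_0 * exp((mu - sigma^2/2) t) * exp(sigma^2 t / 2) = x_0 * exp(mu t) = 3*exp(-4*t/3)/5.
Var(X_t) = E[X_t^2] - (E[X_t])^2 = x_0^2 * exp(2 mu t) * (exp(sigma^2 t) - 1) = (9*exp(8*t) - 9)*exp(-8*t/3)/25.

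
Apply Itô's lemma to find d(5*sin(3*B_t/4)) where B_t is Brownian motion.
d(5*sin(3*B_t/4)) = (-45*sin(3*B_t/4)/32) dt + (15*cos(3*B_t/4)/4) dB_t

Itô's formula for f(B_t) gives d f(B_t) = f'(B_t) dB_t + (1/2) f''(B_t) dt. Compute derivatives of f(x) = 5*sin(3*x/4):
  f'(x)  = 15*cos(3*x/4)/4
  f''(x) = -45*sin(3*x/4)/16
Substitute x = B_t and multiply the f'' term by 1/2:
  drift     = (1/2) * (-45*sin(3*x/4)/16) evaluated at B_t = -45*sin(3*B_t/4)/32
  diffusion = (15*cos(3*x/4)/4) evaluated at B_t = 15*cos(3*B_t/4)/4
Therefore d(5*sin(3*B_t/4)) = (-45*sin(3*B_t/4)/32) dt + (15*cos(3*B_t/4)/4) dB_t.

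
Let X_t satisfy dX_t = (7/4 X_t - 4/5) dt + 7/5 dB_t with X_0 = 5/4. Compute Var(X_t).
Var(X_t) = 14*exp(7*t/2)/25 - 14/25

The variance V(t) = Var(X_t) satisfies V'(t) = 2 a V(t) + c^2 with V(0) = 0 (drift coefficient is linear in X, diffusion is constant). With a = 7/4, c = 7/5, the solution is
  V(t) = (c^2 / (2 a)) * (exp(2 a t) - 1)
       = ((7/5)^2 / (2*(7/4))) * (exp((7/2) t) - 1)
       = 14*exp(7*t/2)/25 - 14/25.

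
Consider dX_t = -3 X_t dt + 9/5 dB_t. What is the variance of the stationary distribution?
lim Var(X_t) = 27/50

The OU SDE dX = -theta X dt + sigma dB admits the integrating factor exp(theta t): d(exp(theta t) X_t) = sigma exp(theta t) dB_t. Integrating from 0 to t gives X_t = x_0 * exp(-theta t) + sigma * int_0^t exp(-theta (t-s)) dB_s for any initial x_0. The Itô integral has variance (by the Itô isometry) sigma^2 * int_0^t exp(-2 theta (t - s)) ds = sigma^2 * (1 - exp(-2 theta t)) / (2 theta), independent of x_0.
With theta = 3, sigma = 9/5:
  Var(X_t) = (9/5)^2 * (1 - exp(-2*3 t)) / (2 * 3) = 27/50 - 27*exp(-6*t)/50.
As t -> infinity, exp(-2*3 t) -> 0, so the stationary variance is sigma^2 / (2 theta) = 27/50.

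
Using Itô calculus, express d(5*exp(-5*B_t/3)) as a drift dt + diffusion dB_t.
d(5*exp(-5*B_t/3)) = (125*exp(-5*B_t/3)/18) dt + (-25*exp(-5*B_t/3)/3) dB_t

Itô's formula for f(B_t) gives d f(B_t) = f'(B_t) dB_t + (1/2) f''(B_t) dt. Compute derivatives of f(x) = 5*exp(-5*x/3):
  f'(x)  = -25*exp(-5*x/3)/3
  f''(x) = 125*exp(-5*x/3)/9
Substitute x = B_t and multiply the f'' term by 1/2:
  drift     = (1/2) * (125*exp(-5*x/3)/9) evaluated at B_t = 125*exp(-5*B_t/3)/18
  diffusion = (-25*exp(-5*x/3)/3) evaluated at B_t = -25*exp(-5*B_t/3)/3
Therefore d(5*exp(-5*B_t/3)) = (125*exp(-5*B_t/3)/18) dt + (-25*exp(-5*B_t/3)/3) dB_t.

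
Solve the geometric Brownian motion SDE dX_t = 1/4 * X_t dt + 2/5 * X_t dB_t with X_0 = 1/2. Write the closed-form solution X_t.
X_t = 1/2 * exp((17/100) * t + (2/5) * B_t)

For GBM dX = mu X dt + sigma X dB with X_0 = x_0, apply Itô to Y = log X: dY = (mu - sigma^2/2) dt + sigma dB, so Y_t = log(x_0) + (mu - sigma^2/2) t + sigma B_t and hence X_t = x_0 * exp((mu - sigma^2/2) t + sigma B_t).
With mu = 1/4, sigma = 2/5, x_0 = 1/2, this gives:
  X_t = 1/2 * exp((17/100) * t + (2/5) * B_t).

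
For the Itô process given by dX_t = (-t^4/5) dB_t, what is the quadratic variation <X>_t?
<X>_t = t^9/225

For an Itô process dX_t = a(t) dt + b(t) dB_t, the quadratic variation is <X>_t = int_0^t b(s)^2 ds (the drift term does not contribute). Here b(s) = -s^4/5, so
  b(s)^2 = s^8/25.
Integrating from 0 to t:
  <X>_t = int_0^t (s^8/25) ds = t^9/225.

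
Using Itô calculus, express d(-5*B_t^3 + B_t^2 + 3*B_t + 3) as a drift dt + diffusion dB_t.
d(-5*B_t^3 + B_t^2 + 3*B_t + 3) = (1 - 15*B_t) dt + (-15*B_t^2 + 2*B_t + 3) dB_t

Itô's formula for f(B_t) gives d f(B_t) = f'(B_t) dB_t + (1/2) f''(B_t) dt. Compute derivatives of f(x) = -5*x^3 + x^2 + 3*x + 3:
  f'(x)  = -15*x^2 + 2*x + 3
  f''(x) = 2 - 30*x
Substitute x = B_t and multiply the f'' term by 1/2:
  drift     = (1/2) * (2 - 30*x) evaluated at B_t = 1 - 15*B_t
  diffusion = (-15*x^2 + 2*x + 3) evaluated at B_t = -15*B_t^2 + 2*B_t + 3
Therefore d(-5*B_t^3 + B_t^2 + 3*B_t + 3) = (1 - 15*B_t) dt + (-15*B_t^2 + 2*B_t + 3) dB_t.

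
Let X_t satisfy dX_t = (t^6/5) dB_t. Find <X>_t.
<X>_t = t^13/325

For an Itô process dX_t = a(t) dt + b(t) dB_t, the quadratic variation is <X>_t = int_0^t b(s)^2 ds (the drift term does not contribute). Here b(s) = s^6/5, so
  b(s)^2 = s^12/25.
Integrating from 0 to t:
  <X>_t = int_0^t (s^12/25) ds = t^13/325.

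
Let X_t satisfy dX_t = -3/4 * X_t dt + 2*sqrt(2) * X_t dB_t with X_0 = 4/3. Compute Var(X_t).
Var(X_t) = (16*exp(8*t) - 16)*exp(-3*t/2)/9

For GBM dX = mu X dt + sigma X dB with X_0 = x_0, apply Itô to Y = log X: dY = (mu - sigma^2/2) dt + sigma dB, so Y_t = log(x_0) + (mu - sigma^2/2) t + sigma B_t and hence X_t = x_0 * exp((mu - sigma^2/2) t + sigma B_t).
With mu = -3/4, sigma = 2*sqrt(2), x_0 = 4/3, this gives:
  X_t = 4/3 * exp((-19/4) * t + (2*sqrt(2)) * B_t).
Since sigma*B_t ~ Normal(0, sigma^2 t), E[exp(sigma*B_t)] = exp(sigma^2 t / 2); so E[X_t] = x_0 * exp((mu - sigma^2/2) t) * exp(sigma^2 t / 2) = x_0 * exp(mu t) = 4*exp(-3*t/4)/3.
Var(X_t) = E[X_t^2] - (E[X_t])^2 = x_0^2 * exp(2 mu t) * (exp(sigma^2 t) - 1) = (16*exp(8*t) - 16)*exp(-3*t/2)/9.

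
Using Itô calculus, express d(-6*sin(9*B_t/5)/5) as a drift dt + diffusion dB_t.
d(-6*sin(9*B_t/5)/5) = (243*sin(9*B_t/5)/125) dt + (-54*cos(9*B_t/5)/25) dB_t

Itô's formula for f(B_t) gives d f(B_t) = f'(B_t) dB_t + (1/2) f''(B_t) dt. Compute derivatives of f(x) = -6*sin(9*x/5)/5:
  f'(x)  = -54*cos(9*x/5)/25
  f''(x) = 486*sin(9*x/5)/125
Substitute x = B_t and multiply the f'' term by 1/2:
  drift     = (1/2) * (486*sin(9*x/5)/125) evaluated at B_t = 243*sin(9*B_t/5)/125
  diffusion = (-54*cos(9*x/5)/25) evaluated at B_t = -54*cos(9*B_t/5)/25
Therefore d(-6*sin(9*B_t/5)/5) = (243*sin(9*B_t/5)/125) dt + (-54*cos(9*B_t/5)/25) dB_t.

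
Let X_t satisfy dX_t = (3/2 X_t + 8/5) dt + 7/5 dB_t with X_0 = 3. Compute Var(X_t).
Var(X_t) = 49*exp(3*t)/75 - 49/75

The variance V(t) = Var(X_t) satisfies V'(t) = 2 a V(t) + c^2 with V(0) = 0 (drift coefficient is linear in X, diffusion is constant). With a = 3/2, c = 7/5, the solution is
  V(t) = (c^2 / (2 a)) * (exp(2 a t) - 1)
       = ((7/5)^2 / (2*(3/2))) * (exp(3 t) - 1)
       = 49*exp(3*t)/75 - 49/75.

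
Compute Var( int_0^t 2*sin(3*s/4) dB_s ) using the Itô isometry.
Var = 2*t - 4*sin(3*t/2)/3

The Itô integral of a deterministic integrand f(s) has mean 0 because each increment f(s) * (B_{s+ds} - B_s) has mean 0. By the Itô isometry:
  Var( int_0^t f(s) dB_s ) = E[ (int_0^t f(s) dB_s)^2 ] = int_0^t f(s)^2 ds.
Here f(s) = 2*sin(3*s/4), so f(s)^2 = 4*sin(3*s/4)^2. Integrate:
  int_0^t (4*sin(3*s/4)^2) ds = 2*t - 4*sin(3*t/2)/3.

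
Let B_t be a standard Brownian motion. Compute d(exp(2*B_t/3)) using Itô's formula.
d(exp(2*B_t/3)) = (2*exp(2*B_t/3)/9) dt + (2*exp(2*B_t/3)/3) dB_t

Itô's formula for f(B_t) gives d f(B_t) = f'(B_t) dB_t + (1/2) f''(B_t) dt. Compute derivatives of f(x) = exp(2*x/3):
  f'(x)  = 2*exp(2*x/3)/3
  f''(x) = 4*exp(2*x/3)/9
Substitute x = B_t and multiply the f'' term by 1/2:
  drift     = (1/2) * (4*exp(2*x/3)/9) evaluated at B_t = 2*exp(2*B_t/3)/9
  diffusion = (2*exp(2*x/3)/3) evaluated at B_t = 2*exp(2*B_t/3)/3
Therefore d(exp(2*B_t/3)) = (2*exp(2*B_t/3)/9) dt + (2*exp(2*B_t/3)/3) dB_t.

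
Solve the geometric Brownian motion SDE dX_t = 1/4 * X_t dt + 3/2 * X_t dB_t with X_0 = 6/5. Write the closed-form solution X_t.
X_t = 6/5 * exp((-7/8) * t + (3/2) * B_t)

For GBM dX = mu X dt + sigma X dB with X_0 = x_0, apply Itô to Y = log X: dY = (mu - sigma^2/2) dt + sigma dB, so Y_t = log(x_0) + (mu - sigma^2/2) t + sigma B_t and hence X_t = x_0 * exp((mu - sigma^2/2) t + sigma B_t).
With mu = 1/4, sigma = 3/2, x_0 = 6/5, this gives:
  X_t = 6/5 * exp((-7/8) * t + (3/2) * B_t).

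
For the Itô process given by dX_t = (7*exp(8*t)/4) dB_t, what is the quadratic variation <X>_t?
<X>_t = 49*exp(16*t)/256 - 49/256

For an Itô process dX_t = a(t) dt + b(t) dB_t, the quadratic variation is <X>_t = int_0^t b(s)^2 ds (the drift term does not contribute). Here b(s) = 7*exp(8*s)/4, so
  b(s)^2 = 49*exp(16*s)/16.
Integrating from 0 to t:
  <X>_t = int_0^t (49*exp(16*s)/16) ds = 49*exp(16*t)/256 - 49/256.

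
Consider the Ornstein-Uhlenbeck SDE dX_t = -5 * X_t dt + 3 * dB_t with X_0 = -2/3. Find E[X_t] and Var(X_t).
E[X_t] = -2*exp(-5*t)/3; Var(X_t) = 9/10 - 9*exp(-10*t)/10

The OU SDE dX = -theta X dt + sigma dB admits the integrating factor exp(theta t): d(exp(theta t) X_t) = sigma exp(theta t) dB_t. Integrating from 0 to t:
  X_t = x_0 * exp(-theta t) + sigma * int_0^t exp(-theta (t-s)) dB_s.
The Itô integral has mean 0 and (by the Itô isometry) variance sigma^2 * int_0^t exp(-2 theta (t - s)) ds = sigma^2 * (1 - exp(-2 theta t)) / (2 theta).
With theta = 5, sigma = 3, x_0 = -2/3:
  E[X_t] = -2/3 * exp(-5 t) = -2*exp(-5*t)/3
  Var(X_t) = (3)^2 * (1 - exp(-2*5 t)) / (2 * 5) = 9/10 - 9*exp(-10*t)/10.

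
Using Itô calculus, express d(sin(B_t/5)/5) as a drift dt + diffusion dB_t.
d(sin(B_t/5)/5) = (-sin(B_t/5)/250) dt + (cos(B_t/5)/25) dB_t

Itô's formula for f(B_t) gives d f(B_t) = f'(B_t) dB_t + (1/2) f''(B_t) dt. Compute derivatives of f(x) = sin(x/5)/5:
  f'(x)  = cos(x/5)/25
  f''(x) = -sin(x/5)/125
Substitute x = B_t and multiply the f'' term by 1/2:
  drift     = (1/2) * (-sin(x/5)/125) evaluated at B_t = -sin(B_t/5)/250
  diffusion = (cos(x/5)/25) evaluated at B_t = cos(B_t/5)/25
Therefore d(sin(B_t/5)/5) = (-sin(B_t/5)/250) dt + (cos(B_t/5)/25) dB_t.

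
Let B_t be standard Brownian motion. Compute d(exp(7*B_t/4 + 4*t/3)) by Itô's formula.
d(exp(7*B_t/4 + 4*t/3)) = (275*exp(7*B_t/4 + 4*t/3)/96) dt + (7*exp(7*B_t/4 + 4*t/3)/4) dB_t

Itô's formula for f(t, x): d f(t, B_t) = (f_t + (1/2) f_xx) dt + f_x dB_t. Compute partials of f(t, x) = exp(4*t/3 + 7*x/4):
  f_t(t,x)  = 4*exp(4*t/3 + 7*x/4)/3
  f_x(t,x)  = 7*exp(4*t/3 + 7*x/4)/4
  f_xx(t,x) = 49*exp(4*t/3 + 7*x/4)/16
Assemble drift = f_t + (1/2) f_xx = 275*exp(4*t/3 + 7*x/4)/96 and diffusion = f_x = 7*exp(4*t/3 + 7*x/4)/4. Substituting x = B_t:
  d(exp(7*B_t/4 + 4*t/3)) = (275*exp(7*B_t/4 + 4*t/3)/96) dt + (7*exp(7*B_t/4 + 4*t/3)/4) dB_t.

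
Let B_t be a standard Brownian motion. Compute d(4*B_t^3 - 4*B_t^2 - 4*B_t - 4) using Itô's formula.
d(4*B_t^3 - 4*B_t^2 - 4*B_t - 4) = (12*B_t - 4) dt + (12*B_t^2 - 8*B_t - 4) dB_t

Itô's formula for f(B_t) gives d f(B_t) = f'(B_t) dB_t + (1/2) f''(B_t) dt. Compute derivatives of f(x) = 4*x^3 - 4*x^2 - 4*x - 4:
  f'(x)  = 12*x^2 - 8*x - 4
  f''(x) = 24*x - 8
Substitute x = B_t and multiply the f'' term by 1/2:
  drift     = (1/2) * (24*x - 8) evaluated at B_t = 12*B_t - 4
  diffusion = (12*x^2 - 8*x - 4) evaluated at B_t = 12*B_t^2 - 8*B_t - 4
Therefore d(4*B_t^3 - 4*B_t^2 - 4*B_t - 4) = (12*B_t - 4) dt + (12*B_t^2 - 8*B_t - 4) dB_t.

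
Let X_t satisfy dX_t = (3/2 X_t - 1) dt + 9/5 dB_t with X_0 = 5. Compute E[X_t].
E[X_t] = 13*exp(3*t/2)/3 + 2/3

Taking expectations and using E[dB_t] = 0, the mean m(t) = E[X_t] satisfies the ODE m'(t) = a m(t) + b with m(0) = x_0. With a = 3/2, b = -1, x_0 = 5, the solution is
  m(t) = x_0 * exp(a t) + (b/a) * (exp(a t) - 1)
       = 5 * exp((3/2) t) + ((-1)/(3/2)) * (exp((3/2) t) - 1)
       = 13*exp(3*t/2)/3 + 2/3.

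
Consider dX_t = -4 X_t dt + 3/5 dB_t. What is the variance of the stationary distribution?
lim Var(X_t) = 9/200

The OU SDE dX = -theta X dt + sigma dB admits the integrating factor exp(theta t): d(exp(theta t) X_t) = sigma exp(theta t) dB_t. Integrating from 0 to t gives X_t = x_0 * exp(-theta t) + sigma * int_0^t exp(-theta (t-s)) dB_s for any initial x_0. The Itô integral has variance (by the Itô isometry) sigma^2 * int_0^t exp(-2 theta (t - s)) ds = sigma^2 * (1 - exp(-2 theta t)) / (2 theta), independent of x_0.
With theta = 4, sigma = 3/5:
  Var(X_t) = (3/5)^2 * (1 - exp(-2*4 t)) / (2 * 4) = 9/200 - 9*exp(-8*t)/200.
As t -> infinity, exp(-2*4 t) -> 0, so the stationary variance is sigma^2 / (2 theta) = 9/200.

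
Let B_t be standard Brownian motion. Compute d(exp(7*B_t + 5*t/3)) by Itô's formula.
d(exp(7*B_t + 5*t/3)) = (157*exp(7*B_t + 5*t/3)/6) dt + (7*exp(7*B_t + 5*t/3)) dB_t

Itô's formula for f(t, x): d f(t, B_t) = (f_t + (1/2) f_xx) dt + f_x dB_t. Compute partials of f(t, x) = exp(5*t/3 + 7*x):
  f_t(t,x)  = 5*exp(5*t/3 + 7*x)/3
  f_x(t,x)  = 7*exp(5*t/3 + 7*x)
  f_xx(t,x) = 49*exp(5*t/3 + 7*x)
Assemble drift = f_t + (1/2) f_xx = 157*exp(5*t/3 + 7*x)/6 and diffusion = f_x = 7*exp(5*t/3 + 7*x). Substituting x = B_t:
  d(exp(7*B_t + 5*t/3)) = (157*exp(7*B_t + 5*t/3)/6) dt + (7*exp(7*B_t + 5*t/3)) dB_t.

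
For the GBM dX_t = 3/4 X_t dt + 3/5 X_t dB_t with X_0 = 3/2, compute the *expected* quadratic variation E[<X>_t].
E[<X>_t] = 27*exp(93*t/50)/62 - 27/62

<X>_t = int_0^t ((3/5) * X_s)^2 ds. Taking expectation inside the integral: E[<X>_t] = (3/5)^2 * int_0^t E[X_s^2] ds. For GBM, E[X_s^2] = x_0^2 * exp((2 mu + sigma^2) s). Integrating:
  E[<X>_t] = (3/5)^2 * (3/2)^2 * (exp((2*(3/4) + (3/5)^2) t) - 1) / (2*(3/4) + (3/5)^2)
           = (3/5)^2 * (3/2)^2 * (exp((93/50) t) - 1) / (93/50) = 27*exp(93*t/50)/62 - 27/62.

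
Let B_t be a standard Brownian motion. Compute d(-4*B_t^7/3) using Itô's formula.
d(-4*B_t^7/3) = (-28*B_t^5) dt + (-28*B_t^6/3) dB_t

Itô's formula for f(B_t) gives d f(B_t) = f'(B_t) dB_t + (1/2) f''(B_t) dt. Compute derivatives of f(x) = -4*x^7/3:
  f'(x)  = -28*x^6/3
  f''(x) = -56*x^5
Substitute x = B_t and multiply the f'' term by 1/2:
  drift     = (1/2) * (-56*x^5) evaluated at B_t = -28*B_t^5
  diffusion = (-28*x^6/3) evaluated at B_t = -28*B_t^6/3
Therefore d(-4*B_t^7/3) = (-28*B_t^5) dt + (-28*B_t^6/3) dB_t.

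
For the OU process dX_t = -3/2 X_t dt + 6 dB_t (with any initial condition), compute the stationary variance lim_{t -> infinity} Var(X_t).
lim Var(X_t) = 12

The OU SDE dX = -theta X dt + sigma dB admits the integrating factor exp(theta t): d(exp(theta t) X_t) = sigma exp(theta t) dB_t. Integrating from 0 to t gives X_t = x_0 * exp(-theta t) + sigma * int_0^t exp(-theta (t-s)) dB_s for any initial x_0. The Itô integral has variance (by the Itô isometry) sigma^2 * int_0^t exp(-2 theta (t - s)) ds = sigma^2 * (1 - exp(-2 theta t)) / (2 theta), independent of x_0.
With theta = 3/2, sigma = 6:
  Var(X_t) = (6)^2 * (1 - exp(-2*3/2 t)) / (2 * 3/2) = 12 - 12*exp(-3*t).
As t -> infinity, exp(-2*3/2 t) -> 0, so the stationary variance is sigma^2 / (2 theta) = 12.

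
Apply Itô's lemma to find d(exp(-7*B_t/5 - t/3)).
d(exp(-7*B_t/5 - t/3)) = (97*exp(-7*B_t/5 - t/3)/150) dt + (-7*exp(-7*B_t/5 - t/3)/5) dB_t

Itô's formula for f(t, x): d f(t, B_t) = (f_t + (1/2) f_xx) dt + f_x dB_t. Compute partials of f(t, x) = exp(-t/3 - 7*x/5):
  f_t(t,x)  = -exp(-t/3 - 7*x/5)/3
  f_x(t,x)  = -7*exp(-t/3 - 7*x/5)/5
  f_xx(t,x) = 49*exp(-t/3 - 7*x/5)/25
Assemble drift = f_t + (1/2) f_xx = 97*exp(-t/3 - 7*x/5)/150 and diffusion = f_x = -7*exp(-t/3 - 7*x/5)/5. Substituting x = B_t:
  d(exp(-7*B_t/5 - t/3)) = (97*exp(-7*B_t/5 - t/3)/150) dt + (-7*exp(-7*B_t/5 - t/3)/5) dB_t.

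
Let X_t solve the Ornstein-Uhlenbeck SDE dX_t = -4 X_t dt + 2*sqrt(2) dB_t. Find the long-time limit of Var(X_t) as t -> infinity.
lim Var(X_t) = 1

The OU SDE dX = -theta X dt + sigma dB admits the integrating factor exp(theta t): d(exp(theta t) X_t) = sigma exp(theta t) dB_t. Integrating from 0 to t gives X_t = x_0 * exp(-theta t) + sigma * int_0^t exp(-theta (t-s)) dB_s for any initial x_0. The Itô integral has variance (by the Itô isometry) sigma^2 * int_0^t exp(-2 theta (t - s)) ds = sigma^2 * (1 - exp(-2 theta t)) / (2 theta), independent of x_0.
With theta = 4, sigma = 2*sqrt(2):
  Var(X_t) = (2*sqrt(2))^2 * (1 - exp(-2*4 t)) / (2 * 4) = 1 - exp(-8*t).
As t -> infinity, exp(-2*4 t) -> 0, so the stationary variance is sigma^2 / (2 theta) = 1.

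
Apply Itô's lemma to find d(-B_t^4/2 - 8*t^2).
d(-B_t^4/2 - 8*t^2) = (-3*B_t^2 - 16*t) dt + (-2*B_t^3) dB_t

Itô's formula for f(t, x): d f(t, B_t) = (f_t + (1/2) f_xx) dt + f_x dB_t. Compute partials of f(t, x) = -8*t^2 - x^4/2:
  f_t(t,x)  = -16*t
  f_x(t,x)  = -2*x^3
  f_xx(t,x) = -6*x^2
Assemble drift = f_t + (1/2) f_xx = -16*t - 3*x^2 and diffusion = f_x = -2*x^3. Substituting x = B_t:
  d(-B_t^4/2 - 8*t^2) = (-3*B_t^2 - 16*t) dt + (-2*B_t^3) dB_t.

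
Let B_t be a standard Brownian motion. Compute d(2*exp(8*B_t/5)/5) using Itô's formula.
d(2*exp(8*B_t/5)/5) = (64*exp(8*B_t/5)/125) dt + (16*exp(8*B_t/5)/25) dB_t

Itô's formula for f(B_t) gives d f(B_t) = f'(B_t) dB_t + (1/2) f''(B_t) dt. Compute derivatives of f(x) = 2*exp(8*x/5)/5:
  f'(x)  = 16*exp(8*x/5)/25
  f''(x) = 128*exp(8*x/5)/125
Substitute x = B_t and multiply the f'' term by 1/2:
  drift     = (1/2) * (128*exp(8*x/5)/125) evaluated at B_t = 64*exp(8*B_t/5)/125
  diffusion = (16*exp(8*x/5)/25) evaluated at B_t = 16*exp(8*B_t/5)/25
Therefore d(2*exp(8*B_t/5)/5) = (64*exp(8*B_t/5)/125) dt + (16*exp(8*B_t/5)/25) dB_t.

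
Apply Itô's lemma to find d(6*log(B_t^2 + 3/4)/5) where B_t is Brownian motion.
d(6*log(B_t^2 + 3/4)/5) = (24*(3 - 4*B_t^2)/(5*(4*B_t^2 + 3)^2)) dt + (48*B_t/(5*(4*B_t^2 + 3))) dB_t

Itô's formula for f(B_t) gives d f(B_t) = f'(B_t) dB_t + (1/2) f''(B_t) dt. Compute derivatives of f(x) = 6*log(x^2 + 3/4)/5:
  f'(x)  = 48*x/(5*(4*x^2 + 3))
  f''(x) = 48*(3 - 4*x^2)/(5*(4*x^2 + 3)^2)
Substitute x = B_t and multiply the f'' term by 1/2:
  drift     = (1/2) * (48*(3 - 4*x^2)/(5*(4*x^2 + 3)^2)) evaluated at B_t = 24*(3 - 4*B_t^2)/(5*(4*B_t^2 + 3)^2)
  diffusion = (48*x/(5*(4*x^2 + 3))) evaluated at B_t = 48*B_t/(5*(4*B_t^2 + 3))
Therefore d(6*log(B_t^2 + 3/4)/5) = (24*(3 - 4*B_t^2)/(5*(4*B_t^2 + 3)^2)) dt + (48*B_t/(5*(4*B_t^2 + 3))) dB_t.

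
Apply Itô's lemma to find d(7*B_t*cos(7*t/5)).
d(7*B_t*cos(7*t/5)) = (-49*B_t*sin(7*t/5)/5) dt + (7*cos(7*t/5)) dB_t

Itô's formula for f(t, x): d f(t, B_t) = (f_t + (1/2) f_xx) dt + f_x dB_t. Compute partials of f(t, x) = 7*x*cos(7*t/5):
  f_t(t,x)  = -49*x*sin(7*t/5)/5
  f_x(t,x)  = 7*cos(7*t/5)
  f_xx(t,x) = 0
Assemble drift = f_t + (1/2) f_xx = -49*x*sin(7*t/5)/5 and diffusion = f_x = 7*cos(7*t/5). Substituting x = B_t:
  d(7*B_t*cos(7*t/5)) = (-49*B_t*sin(7*t/5)/5) dt + (7*cos(7*t/5)) dB_t.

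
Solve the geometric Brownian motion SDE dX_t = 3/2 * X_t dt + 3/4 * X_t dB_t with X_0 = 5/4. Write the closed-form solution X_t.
X_t = 5/4 * exp((39/32) * t + (3/4) * B_t)

For GBM dX = mu X dt + sigma X dB with X_0 = x_0, apply Itô to Y = log X: dY = (mu - sigma^2/2) dt + sigma dB, so Y_t = log(x_0) + (mu - sigma^2/2) t + sigma B_t and hence X_t = x_0 * exp((mu - sigma^2/2) t + sigma B_t).
With mu = 3/2, sigma = 3/4, x_0 = 5/4, this gives:
  X_t = 5/4 * exp((39/32) * t + (3/4) * B_t).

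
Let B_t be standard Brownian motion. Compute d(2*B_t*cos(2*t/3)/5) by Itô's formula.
d(2*B_t*cos(2*t/3)/5) = (-4*B_t*sin(2*t/3)/15) dt + (2*cos(2*t/3)/5) dB_t

Itô's formula for f(t, x): d f(t, B_t) = (f_t + (1/2) f_xx) dt + f_x dB_t. Compute partials of f(t, x) = 2*x*cos(2*t/3)/5:
  f_t(t,x)  = -4*x*sin(2*t/3)/15
  f_x(t,x)  = 2*cos(2*t/3)/5
  f_xx(t,x) = 0
Assemble drift = f_t + (1/2) f_xx = -4*x*sin(2*t/3)/15 and diffusion = f_x = 2*cos(2*t/3)/5. Substituting x = B_t:
  d(2*B_t*cos(2*t/3)/5) = (-4*B_t*sin(2*t/3)/15) dt + (2*cos(2*t/3)/5) dB_t.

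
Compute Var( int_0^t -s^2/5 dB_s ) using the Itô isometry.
Var = t^5/125

The Itô integral of a deterministic integrand f(s) has mean 0 because each increment f(s) * (B_{s+ds} - B_s) has mean 0. By the Itô isometry:
  Var( int_0^t f(s) dB_s ) = E[ (int_0^t f(s) dB_s)^2 ] = int_0^t f(s)^2 ds.
Here f(s) = -s^2/5, so f(s)^2 = s^4/25. Integrate:
  int_0^t (s^4/25) ds = t^5/125.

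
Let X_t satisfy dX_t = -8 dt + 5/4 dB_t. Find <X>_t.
<X>_t = 25*t/16

For an Itô process dX_t = a(t) dt + b(t) dB_t, the quadratic variation is <X>_t = int_0^t b(s)^2 ds (the drift term does not contribute). Here b(s) = 5/4, so
  b(s)^2 = 25/16.
Integrating from 0 to t:
  <X>_t = int_0^t (25/16) ds = 25*t/16.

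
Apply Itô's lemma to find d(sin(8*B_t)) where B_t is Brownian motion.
d(sin(8*B_t)) = (-32*sin(8*B_t)) dt + (8*cos(8*B_t)) dB_t

Itô's formula for f(B_t) gives d f(B_t) = f'(B_t) dB_t + (1/2) f''(B_t) dt. Compute derivatives of f(x) = sin(8*x):
  f'(x)  = 8*cos(8*x)
  f''(x) = -64*sin(8*x)
Substitute x = B_t and multiply the f'' term by 1/2:
  drift     = (1/2) * (-64*sin(8*x)) evaluated at B_t = -32*sin(8*B_t)
  diffusion = (8*cos(8*x)) evaluated at B_t = 8*cos(8*B_t)
Therefore d(sin(8*B_t)) = (-32*sin(8*B_t)) dt + (8*cos(8*B_t)) dB_t.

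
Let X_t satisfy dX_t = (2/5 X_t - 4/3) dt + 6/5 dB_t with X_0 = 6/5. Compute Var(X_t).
Var(X_t) = 9*exp(4*t/5)/5 - 9/5

The variance V(t) = Var(X_t) satisfies V'(t) = 2 a V(t) + c^2 with V(0) = 0 (drift coefficient is linear in X, diffusion is constant). With a = 2/5, c = 6/5, the solution is
  V(t) = (c^2 / (2 a)) * (exp(2 a t) - 1)
       = ((6/5)^2 / (2*(2/5))) * (exp((4/5) t) - 1)
       = 9*exp(4*t/5)/5 - 9/5.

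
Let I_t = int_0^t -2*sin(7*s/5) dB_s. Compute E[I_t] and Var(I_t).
E[I_t] = 0; Var(I_t) = 2*t - 5*sin(14*t/5)/7

The Itô integral of a deterministic integrand f(s) has mean 0 because each increment f(s) * (B_{s+ds} - B_s) has mean 0. By the Itô isometry:
  Var( int_0^t f(s) dB_s ) = E[ (int_0^t f(s) dB_s)^2 ] = int_0^t f(s)^2 ds.
Here f(s) = -2*sin(7*s/5), so f(s)^2 = 4*sin(7*s/5)^2. Integrate:
  int_0^t (4*sin(7*s/5)^2) ds = 2*t - 5*sin(14*t/5)/7.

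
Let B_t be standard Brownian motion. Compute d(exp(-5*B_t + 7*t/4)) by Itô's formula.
d(exp(-5*B_t + 7*t/4)) = (57*exp(-5*B_t + 7*t/4)/4) dt + (-5*exp(-5*B_t + 7*t/4)) dB_t

Itô's formula for f(t, x): d f(t, B_t) = (f_t + (1/2) f_xx) dt + f_x dB_t. Compute partials of f(t, x) = exp(7*t/4 - 5*x):
  f_t(t,x)  = 7*exp(7*t/4 - 5*x)/4
  f_x(t,x)  = -5*exp(7*t/4 - 5*x)
  f_xx(t,x) = 25*exp(7*t/4 - 5*x)
Assemble drift = f_t + (1/2) f_xx = 57*exp(7*t/4 - 5*x)/4 and diffusion = f_x = -5*exp(7*t/4 - 5*x). Substituting x = B_t:
  d(exp(-5*B_t + 7*t/4)) = (57*exp(-5*B_t + 7*t/4)/4) dt + (-5*exp(-5*B_t + 7*t/4)) dB_t.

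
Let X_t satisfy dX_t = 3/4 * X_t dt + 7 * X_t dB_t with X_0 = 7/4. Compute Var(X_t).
Var(X_t) = 49*(exp(49*t) - 1)*exp(3*t/2)/16

For GBM dX = mu X dt + sigma X dB with X_0 = x_0, apply Itô to Y = log X: dY = (mu - sigma^2/2) dt + sigma dB, so Y_t = log(x_0) + (mu - sigma^2/2) t + sigma B_t and hence X_t = x_0 * exp((mu - sigma^2/2) t + sigma B_t).
With mu = 3/4, sigma = 7, x_0 = 7/4, this gives:
  X_t = 7/4 * exp((-95/4) * t + (7) * B_t).
Since sigma*B_t ~ Normal(0, sigma^2 t), E[exp(sigma*B_t)] = exp(sigma^2 t / 2); so E[X_t] = x_0 * exp((mu - sigma^2/2) t) * exp(sigma^2 t / 2) = x_0 * exp(mu t) = 7*exp(3*t/4)/4.
Var(X_t) = E[X_t^2] - (E[X_t])^2 = x_0^2 * exp(2 mu t) * (exp(sigma^2 t) - 1) = 49*(exp(49*t) - 1)*exp(3*t/2)/16.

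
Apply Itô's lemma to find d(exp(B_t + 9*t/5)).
d(exp(B_t + 9*t/5)) = (23*exp(B_t + 9*t/5)/10) dt + (exp(B_t + 9*t/5)) dB_t

Itô's formula for f(t, x): d f(t, B_t) = (f_t + (1/2) f_xx) dt + f_x dB_t. Compute partials of f(t, x) = exp(9*t/5 + x):
  f_t(t,x)  = 9*exp(9*t/5 + x)/5
  f_x(t,x)  = exp(9*t/5 + x)
  f_xx(t,x) = exp(9*t/5 + x)
Assemble drift = f_t + (1/2) f_xx = 23*exp(9*t/5 + x)/10 and diffusion = f_x = exp(9*t/5 + x). Substituting x = B_t:
  d(exp(B_t + 9*t/5)) = (23*exp(B_t + 9*t/5)/10) dt + (exp(B_t + 9*t/5)) dB_t.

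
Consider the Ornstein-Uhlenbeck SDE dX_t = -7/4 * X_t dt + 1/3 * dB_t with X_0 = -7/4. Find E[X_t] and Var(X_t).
E[X_t] = -7*exp(-7*t/4)/4; Var(X_t) = 2/63 - 2*exp(-7*t/2)/63

The OU SDE dX = -theta X dt + sigma dB admits the integrating factor exp(theta t): d(exp(theta t) X_t) = sigma exp(theta t) dB_t. Integrating from 0 to t:
  X_t = x_0 * exp(-theta t) + sigma * int_0^t exp(-theta (t-s)) dB_s.
The Itô integral has mean 0 and (by the Itô isometry) variance sigma^2 * int_0^t exp(-2 theta (t - s)) ds = sigma^2 * (1 - exp(-2 theta t)) / (2 theta).
With theta = 7/4, sigma = 1/3, x_0 = -7/4:
  E[X_t] = -7/4 * exp(-7/4 t) = -7*exp(-7*t/4)/4
  Var(X_t) = (1/3)^2 * (1 - exp(-2*7/4 t)) / (2 * 7/4) = 2/63 - 2*exp(-7*t/2)/63.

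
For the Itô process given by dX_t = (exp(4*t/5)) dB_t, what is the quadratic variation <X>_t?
<X>_t = 5*exp(8*t/5)/8 - 5/8

For an Itô process dX_t = a(t) dt + b(t) dB_t, the quadratic variation is <X>_t = int_0^t b(s)^2 ds (the drift term does not contribute). Here b(s) = exp(4*s/5), so
  b(s)^2 = exp(8*s/5).
Integrating from 0 to t:
  <X>_t = int_0^t (exp(8*s/5)) ds = 5*exp(8*t/5)/8 - 5/8.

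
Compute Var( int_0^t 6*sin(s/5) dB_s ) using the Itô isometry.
Var = 18*t - 45*sin(2*t/5)

The Itô integral of a deterministic integrand f(s) has mean 0 because each increment f(s) * (B_{s+ds} - B_s) has mean 0. By the Itô isometry:
  Var( int_0^t f(s) dB_s ) = E[ (int_0^t f(s) dB_s)^2 ] = int_0^t f(s)^2 ds.
Here f(s) = 6*sin(s/5), so f(s)^2 = 36*sin(s/5)^2. Integrate:
  int_0^t (36*sin(s/5)^2) ds = 18*t - 45*sin(2*t/5).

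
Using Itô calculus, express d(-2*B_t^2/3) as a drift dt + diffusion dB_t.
d(-2*B_t^2/3) = (-2/3) dt + (-4*B_t/3) dB_t

Itô's formula for f(B_t) gives d f(B_t) = f'(B_t) dB_t + (1/2) f''(B_t) dt. Compute derivatives of f(x) = -2*x^2/3:
  f'(x)  = -4*x/3
  f''(x) = -4/3
Substitute x = B_t and multiply the f'' term by 1/2:
  drift     = (1/2) * (-4/3) evaluated at B_t = -2/3
  diffusion = (-4*x/3) evaluated at B_t = -4*B_t/3
Therefore d(-2*B_t^2/3) = (-2/3) dt + (-4*B_t/3) dB_t.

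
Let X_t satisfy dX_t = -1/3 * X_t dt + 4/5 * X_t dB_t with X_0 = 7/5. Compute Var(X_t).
Var(X_t) = (49*exp(16*t/25) - 49)*exp(-2*t/3)/25

For GBM dX = mu X dt + sigma X dB with X_0 = x_0, apply Itô to Y = log X: dY = (mu - sigma^2/2) dt + sigma dB, so Y_t = log(x_0) + (mu - sigma^2/2) t + sigma B_t and hence X_t = x_0 * exp((mu - sigma^2/2) t + sigma B_t).
With mu = -1/3, sigma = 4/5, x_0 = 7/5, this gives:
  X_t = 7/5 * exp((-49/75) * t + (4/5) * B_t).
Since sigma*B_t ~ Normal(0, sigma^2 t), E[exp(sigma*B_t)] = exp(sigma^2 t / 2); so E[X_t] = x_0 * exp((mu - sigma^2/2) t) * exp(sigma^2 t / 2) = x_0 * exp(mu t) = 7*exp(-t/3)/5.
Var(X_t) = E[X_t^2] - (E[X_t])^2 = x_0^2 * exp(2 mu t) * (exp(sigma^2 t) - 1) = (49*exp(16*t/25) - 49)*exp(-2*t/3)/25.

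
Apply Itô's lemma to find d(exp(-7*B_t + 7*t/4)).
d(exp(-7*B_t + 7*t/4)) = (105*exp(-7*B_t + 7*t/4)/4) dt + (-7*exp(-7*B_t + 7*t/4)) dB_t

Itô's formula for f(t, x): d f(t, B_t) = (f_t + (1/2) f_xx) dt + f_x dB_t. Compute partials of f(t, x) = exp(7*t/4 - 7*x):
  f_t(t,x)  = 7*exp(7*t/4 - 7*x)/4
  f_x(t,x)  = -7*exp(7*t/4 - 7*x)
  f_xx(t,x) = 49*exp(7*t/4 - 7*x)
Assemble drift = f_t + (1/2) f_xx = 105*exp(7*t/4 - 7*x)/4 and diffusion = f_x = -7*exp(7*t/4 - 7*x). Substituting x = B_t:
  d(exp(-7*B_t + 7*t/4)) = (105*exp(-7*B_t + 7*t/4)/4) dt + (-7*exp(-7*B_t + 7*t/4)) dB_t.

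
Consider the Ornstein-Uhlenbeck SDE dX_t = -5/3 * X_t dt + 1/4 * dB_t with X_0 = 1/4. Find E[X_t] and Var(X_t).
E[X_t] = exp(-5*t/3)/4; Var(X_t) = 3/160 - 3*exp(-10*t/3)/160

The OU SDE dX = -theta X dt + sigma dB admits the integrating factor exp(theta t): d(exp(theta t) X_t) = sigma exp(theta t) dB_t. Integrating from 0 to t:
  X_t = x_0 * exp(-theta t) + sigma * int_0^t exp(-theta (t-s)) dB_s.
The Itô integral has mean 0 and (by the Itô isometry) variance sigma^2 * int_0^t exp(-2 theta (t - s)) ds = sigma^2 * (1 - exp(-2 theta t)) / (2 theta).
With theta = 5/3, sigma = 1/4, x_0 = 1/4:
  E[X_t] = 1/4 * exp(-5/3 t) = exp(-5*t/3)/4
  Var(X_t) = (1/4)^2 * (1 - exp(-2*5/3 t)) / (2 * 5/3) = 3/160 - 3*exp(-10*t/3)/160.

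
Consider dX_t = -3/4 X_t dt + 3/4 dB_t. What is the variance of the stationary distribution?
lim Var(X_t) = 3/8

The OU SDE dX = -theta X dt + sigma dB admits the integrating factor exp(theta t): d(exp(theta t) X_t) = sigma exp(theta t) dB_t. Integrating from 0 to t gives X_t = x_0 * exp(-theta t) + sigma * int_0^t exp(-theta (t-s)) dB_s for any initial x_0. The Itô integral has variance (by the Itô isometry) sigma^2 * int_0^t exp(-2 theta (t - s)) ds = sigma^2 * (1 - exp(-2 theta t)) / (2 theta), independent of x_0.
With theta = 3/4, sigma = 3/4:
  Var(X_t) = (3/4)^2 * (1 - exp(-2*3/4 t)) / (2 * 3/4) = 3/8 - 3*exp(-3*t/2)/8.
As t -> infinity, exp(-2*3/4 t) -> 0, so the stationary variance is sigma^2 / (2 theta) = 3/8.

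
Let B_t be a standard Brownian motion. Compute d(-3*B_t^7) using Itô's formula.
d(-3*B_t^7) = (-63*B_t^5) dt + (-21*B_t^6) dB_t

Itô's formula for f(B_t) gives d f(B_t) = f'(B_t) dB_t + (1/2) f''(B_t) dt. Compute derivatives of f(x) = -3*x^7:
  f'(x)  = -21*x^6
  f''(x) = -126*x^5
Substitute x = B_t and multiply the f'' term by 1/2:
  drift     = (1/2) * (-126*x^5) evaluated at B_t = -63*B_t^5
  diffusion = (-21*x^6) evaluated at B_t = -21*B_t^6
Therefore d(-3*B_t^7) = (-63*B_t^5) dt + (-21*B_t^6) dB_t.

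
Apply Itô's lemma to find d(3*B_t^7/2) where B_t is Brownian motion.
d(3*B_t^7/2) = (63*B_t^5/2) dt + (21*B_t^6/2) dB_t

Itô's formula for f(B_t) gives d f(B_t) = f'(B_t) dB_t + (1/2) f''(B_t) dt. Compute derivatives of f(x) = 3*x^7/2:
  f'(x)  = 21*x^6/2
  f''(x) = 63*x^5
Substitute x = B_t and multiply the f'' term by 1/2:
  drift     = (1/2) * (63*x^5) evaluated at B_t = 63*B_t^5/2
  diffusion = (21*x^6/2) evaluated at B_t = 21*B_t^6/2
Therefore d(3*B_t^7/2) = (63*B_t^5/2) dt + (21*B_t^6/2) dB_t.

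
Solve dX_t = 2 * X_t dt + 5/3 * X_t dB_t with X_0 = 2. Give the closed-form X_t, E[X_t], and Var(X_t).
X_t = 2 * exp((11/18) t + (5/3) B_t); E[X_t] = 2*exp(2*t); Var(X_t) = 4*(exp(25*t/9) - 1)*exp(4*t)

For GBM dX = mu X dt + sigma X dB with X_0 = x_0, apply Itô to Y = log X: dY = (mu - sigma^2/2) dt + sigma dB, so Y_t = log(x_0) + (mu - sigma^2/2) t + sigma B_t and hence X_t = x_0 * exp((mu - sigma^2/2) t + sigma B_t).
With mu = 2, sigma = 5/3, x_0 = 2, this gives:
  X_t = 2 * exp((11/18) * t + (5/3) * B_t).
Since sigma*B_t ~ Normal(0, sigma^2 t), E[exp(sigma*B_t)] = exp(sigma^2 t / 2); so E[X_t] = x_0 * exp((mu - sigma^2/2) t) * exp(sigma^2 t / 2) = x_0 * exp(mu t) = 2*exp(2*t).
Var(X_t) = E[X_t^2] - (E[X_t])^2 = x_0^2 * exp(2 mu t) * (exp(sigma^2 t) - 1) = 4*(exp(25*t/9) - 1)*exp(4*t).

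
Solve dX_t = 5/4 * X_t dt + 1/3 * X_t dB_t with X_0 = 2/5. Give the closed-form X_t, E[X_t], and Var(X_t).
X_t = 2/5 * exp((43/36) t + (1/3) B_t); E[X_t] = 2*exp(5*t/4)/5; Var(X_t) = 4*(exp(t/9) - 1)*exp(5*t/2)/25

For GBM dX = mu X dt + sigma X dB with X_0 = x_0, apply Itô to Y = log X: dY = (mu - sigma^2/2) dt + sigma dB, so Y_t = log(x_0) + (mu - sigma^2/2) t + sigma B_t and hence X_t = x_0 * exp((mu - sigma^2/2) t + sigma B_t).
With mu = 5/4, sigma = 1/3, x_0 = 2/5, this gives:
  X_t = 2/5 * exp((43/36) * t + (1/3) * B_t).
Since sigma*B_t ~ Normal(0, sigma^2 t), E[exp(sigma*B_t)] = exp(sigma^2 t / 2); so E[X_t] = x_0 * exp((mu - sigma^2/2) t) * exp(sigma^2 t / 2) = x_0 * exp(mu t) = 2*exp(5*t/4)/5.
Var(X_t) = E[X_t^2] - (E[X_t])^2 = x_0^2 * exp(2 mu t) * (exp(sigma^2 t) - 1) = 4*(exp(t/9) - 1)*exp(5*t/2)/25.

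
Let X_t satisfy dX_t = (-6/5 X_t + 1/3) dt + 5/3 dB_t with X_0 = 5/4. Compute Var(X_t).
Var(X_t) = 125/108 - 125*exp(-12*t/5)/108

The variance V(t) = Var(X_t) satisfies V'(t) = 2 a V(t) + c^2 with V(0) = 0 (drift coefficient is linear in X, diffusion is constant). With a = -6/5, c = 5/3, the solution is
  V(t) = (c^2 / (2 a)) * (exp(2 a t) - 1)
       = ((5/3)^2 / (2*(-6/5))) * (exp((-12/5) t) - 1)
       = 125/108 - 125*exp(-12*t/5)/108.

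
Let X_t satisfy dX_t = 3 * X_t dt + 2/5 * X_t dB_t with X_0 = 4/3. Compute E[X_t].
E[X_t] = 4*exp(3*t)/3

For GBM dX = mu X dt + sigma X dB with X_0 = x_0, apply Itô to Y = log X: dY = (mu - sigma^2/2) dt + sigma dB, so Y_t = log(x_0) + (mu - sigma^2/2) t + sigma B_t and hence X_t = x_0 * exp((mu - sigma^2/2) t + sigma B_t).
With mu = 3, sigma = 2/5, x_0 = 4/3, this gives:
  X_t = 4/3 * exp((73/25) * t + (2/5) * B_t).
Since sigma*B_t ~ Normal(0, sigma^2 t), E[exp(sigma*B_t)] = exp(sigma^2 t / 2); so E[X_t] = x_0 * exp((mu - sigma^2/2) t) * exp(sigma^2 t / 2) = x_0 * exp(mu t) = 4*exp(3*t)/3.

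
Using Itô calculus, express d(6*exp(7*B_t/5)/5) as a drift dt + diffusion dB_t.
d(6*exp(7*B_t/5)/5) = (147*exp(7*B_t/5)/125) dt + (42*exp(7*B_t/5)/25) dB_t

Itô's formula for f(B_t) gives d f(B_t) = f'(B_t) dB_t + (1/2) f''(B_t) dt. Compute derivatives of f(x) = 6*exp(7*x/5)/5:
  f'(x)  = 42*exp(7*x/5)/25
  f''(x) = 294*exp(7*x/5)/125
Substitute x = B_t and multiply the f'' term by 1/2:
  drift     = (1/2) * (294*exp(7*x/5)/125) evaluated at B_t = 147*exp(7*B_t/5)/125
  diffusion = (42*exp(7*x/5)/25) evaluated at B_t = 42*exp(7*B_t/5)/25
Therefore d(6*exp(7*B_t/5)/5) = (147*exp(7*B_t/5)/125) dt + (42*exp(7*B_t/5)/25) dB_t.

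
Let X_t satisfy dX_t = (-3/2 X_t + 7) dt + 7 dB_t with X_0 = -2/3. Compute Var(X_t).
Var(X_t) = 49/3 - 49*exp(-3*t)/3

The variance V(t) = Var(X_t) satisfies V'(t) = 2 a V(t) + c^2 with V(0) = 0 (drift coefficient is linear in X, diffusion is constant). With a = -3/2, c = 7, the solution is
  V(t) = (c^2 / (2 a)) * (exp(2 a t) - 1)
       = (7^2 / (2*(-3/2))) * (exp((-3) t) - 1)
       = 49/3 - 49*exp(-3*t)/3.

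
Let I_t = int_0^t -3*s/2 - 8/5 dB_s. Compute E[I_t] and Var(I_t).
E[I_t] = 0; Var(I_t) = t*(75*t^2 + 240*t + 256)/100

The Itô integral of a deterministic integrand f(s) has mean 0 because each increment f(s) * (B_{s+ds} - B_s) has mean 0. By the Itô isometry:
  Var( int_0^t f(s) dB_s ) = E[ (int_0^t f(s) dB_s)^2 ] = int_0^t f(s)^2 ds.
Here f(s) = -3*s/2 - 8/5, so f(s)^2 = (15*s + 16)^2/100. Integrate:
  int_0^t ((15*s + 16)^2/100) ds = t*(75*t^2 + 240*t + 256)/100.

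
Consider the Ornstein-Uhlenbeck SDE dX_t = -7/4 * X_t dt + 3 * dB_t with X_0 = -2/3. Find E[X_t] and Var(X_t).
E[X_t] = -2*exp(-7*t/4)/3; Var(X_t) = 18/7 - 18*exp(-7*t/2)/7

The OU SDE dX = -theta X dt + sigma dB admits the integrating factor exp(theta t): d(exp(theta t) X_t) = sigma exp(theta t) dB_t. Integrating from 0 to t:
  X_t = x_0 * exp(-theta t) + sigma * int_0^t exp(-theta (t-s)) dB_s.
The Itô integral has mean 0 and (by the Itô isometry) variance sigma^2 * int_0^t exp(-2 theta (t - s)) ds = sigma^2 * (1 - exp(-2 theta t)) / (2 theta).
With theta = 7/4, sigma = 3, x_0 = -2/3:
  E[X_t] = -2/3 * exp(-7/4 t) = -2*exp(-7*t/4)/3
  Var(X_t) = (3)^2 * (1 - exp(-2*7/4 t)) / (2 * 7/4) = 18/7 - 18*exp(-7*t/2)/7.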